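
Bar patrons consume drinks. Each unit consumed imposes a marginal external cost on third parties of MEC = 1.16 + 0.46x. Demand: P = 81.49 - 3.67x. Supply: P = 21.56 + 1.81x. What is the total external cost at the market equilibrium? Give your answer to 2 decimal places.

40.19

Market equilibrium (private): 21.56 + 1.81x = 81.49 - 3.67x → x_m = 10.9361.
Total external cost = ∫₀^{x_m} (1.16 + 0.46x) dx = 1.16×10.9361 + ½×0.46×10.9361² = 40.1935.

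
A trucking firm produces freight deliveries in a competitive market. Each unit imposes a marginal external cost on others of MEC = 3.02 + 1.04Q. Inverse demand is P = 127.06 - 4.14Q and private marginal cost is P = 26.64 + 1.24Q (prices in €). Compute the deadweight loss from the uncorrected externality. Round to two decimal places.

Market equilibrium (private): 26.64 + 1.24Q = 127.06 - 4.14Q → Q_m = 18.6654.
Social marginal cost = private MC + MEC = 29.66 + 2.28Q.
Set SMC = demand: 29.66 + 2.28Q = 127.06 - 4.14Q → Q* = 15.1713.
The loss is the area between SMC and demand from Q* to Q_m; with linear curves that's a triangle of height MEC(Q_m).
DWL = ½ × 3.4941 × 22.4320 = 39.1898.

DWL = €39.19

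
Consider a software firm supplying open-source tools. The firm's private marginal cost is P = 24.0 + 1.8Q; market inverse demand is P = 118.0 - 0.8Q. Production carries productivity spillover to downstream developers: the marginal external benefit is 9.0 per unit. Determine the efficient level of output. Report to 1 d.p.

Q* = 39.6

Social marginal cost = private MC − MEB = 15.0 + 1.8Q.
Set SMC = demand: 15.0 + 1.8Q = 118.0 - 0.8Q → Q* = 39.6154.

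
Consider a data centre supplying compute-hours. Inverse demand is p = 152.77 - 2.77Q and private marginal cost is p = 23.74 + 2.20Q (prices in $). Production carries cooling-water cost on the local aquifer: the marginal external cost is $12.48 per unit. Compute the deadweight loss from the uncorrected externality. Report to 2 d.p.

DWL = $15.67

Market equilibrium (private): 23.74 + 2.20Q = 152.77 - 2.77Q → Q_m = 25.9618.
Social marginal cost = private MC + MEC = 36.22 + 2.20Q.
Set SMC = demand: 36.22 + 2.20Q = 152.77 - 2.77Q → Q* = 23.4507.
The loss is the area between SMC and demand from Q* to Q_m; with linear curves that's a triangle of height MEC(Q_m).
DWL = ½ × 2.5111 × 12.4800 = 15.6693.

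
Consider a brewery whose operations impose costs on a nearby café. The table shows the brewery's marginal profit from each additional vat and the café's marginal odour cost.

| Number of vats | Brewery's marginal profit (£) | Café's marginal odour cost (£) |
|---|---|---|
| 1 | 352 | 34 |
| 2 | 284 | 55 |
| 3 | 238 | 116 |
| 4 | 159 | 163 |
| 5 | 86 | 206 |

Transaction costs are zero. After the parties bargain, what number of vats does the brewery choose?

3

Bargaining reaches the level where marginal profit last exceeds marginal odour cost.
That holds through level 3 (238 ≥ 116) but not at 4 (159 < 163).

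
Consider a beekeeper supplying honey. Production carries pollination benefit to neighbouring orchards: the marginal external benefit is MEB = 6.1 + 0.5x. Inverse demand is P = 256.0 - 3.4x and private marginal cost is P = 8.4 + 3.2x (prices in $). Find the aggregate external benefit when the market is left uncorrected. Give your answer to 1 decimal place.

Market equilibrium (private): 8.4 + 3.2x = 256.0 - 3.4x → x_m = 37.5152.
Total external benefit = ∫₀^{x_m} (6.1 + 0.5x) dx = 6.1×37.5152 + ½×0.5×37.5152² = 580.6903.

$580.7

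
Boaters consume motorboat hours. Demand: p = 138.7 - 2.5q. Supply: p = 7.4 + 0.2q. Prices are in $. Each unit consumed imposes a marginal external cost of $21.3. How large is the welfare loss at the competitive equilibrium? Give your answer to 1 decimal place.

Market equilibrium (private): 7.4 + 0.2q = 138.7 - 2.5q → q_m = 48.6296.
Social marginal benefit = demand − MEC = 117.4 - 2.5q.
Set SMB = MC: 117.4 - 2.5q = 7.4 + 0.2q → q* = 40.7407.
Between q* and q_m the wedge MC − SMB runs linearly from 0 to MEC(q_m), so the loss is a triangle.
DWL = ½ × 7.8889 × 21.3000 = 84.0168.

DWL = $84.0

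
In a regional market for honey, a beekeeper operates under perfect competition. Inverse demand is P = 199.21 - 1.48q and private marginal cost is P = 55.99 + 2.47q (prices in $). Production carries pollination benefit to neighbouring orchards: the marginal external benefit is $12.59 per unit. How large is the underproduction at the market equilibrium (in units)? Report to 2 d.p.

3.19 units

Market equilibrium (private): 55.99 + 2.47q = 199.21 - 1.48q → q_m = 36.2582.
Social marginal cost = private MC − MEB = 43.40 + 2.47q.
Set SMC = demand: 43.40 + 2.47q = 199.21 - 1.48q → q* = 39.4456.
Gap = |36.2582 − 39.4456| = 3.1874.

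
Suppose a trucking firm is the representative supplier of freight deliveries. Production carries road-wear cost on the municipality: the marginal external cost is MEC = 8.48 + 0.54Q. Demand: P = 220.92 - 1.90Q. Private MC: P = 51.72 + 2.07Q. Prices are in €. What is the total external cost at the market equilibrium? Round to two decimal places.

Market equilibrium (private): 51.72 + 2.07Q = 220.92 - 1.90Q → Q_m = 42.6196.
Total external cost = ∫₀^{Q_m} (8.48 + 0.54Q) dQ = 8.48×42.6196 + ½×0.54×42.6196² = 851.8504.

€851.85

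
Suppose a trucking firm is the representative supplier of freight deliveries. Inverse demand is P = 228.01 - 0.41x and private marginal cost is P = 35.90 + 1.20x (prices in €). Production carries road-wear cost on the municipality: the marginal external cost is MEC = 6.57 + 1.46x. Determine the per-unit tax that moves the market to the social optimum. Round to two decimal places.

tax = €94.81 per unit

Social marginal cost = private MC + MEC = 42.47 + 2.66x.
Set SMC = demand: 42.47 + 2.66x = 228.01 - 0.41x → x* = 60.4365.
The Pigouvian tax equals MEC at x*: 6.57 + 1.46×60.4365 = 94.8073.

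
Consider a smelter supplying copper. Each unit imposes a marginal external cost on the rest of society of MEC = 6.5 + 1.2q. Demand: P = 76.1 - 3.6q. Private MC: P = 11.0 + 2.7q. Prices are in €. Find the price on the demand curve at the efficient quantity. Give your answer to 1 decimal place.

Social marginal cost = private MC + MEC = 17.5 + 3.9q.
Set SMC = demand: 17.5 + 3.9q = 76.1 - 3.6q → q* = 7.8133.
Consumer price on the demand curve at q*: 76.1 − 3.6×7.8133 = 47.9721.

P = €48.0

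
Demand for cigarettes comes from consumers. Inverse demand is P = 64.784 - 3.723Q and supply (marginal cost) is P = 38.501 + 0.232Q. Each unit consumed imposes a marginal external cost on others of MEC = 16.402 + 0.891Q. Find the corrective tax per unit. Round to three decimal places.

Social marginal benefit = demand − MEC = 48.382 - 4.614Q.
Set SMB = MC: 48.382 - 4.614Q = 38.501 + 0.232Q → Q* = 2.0390.
The Pigouvian tax equals MEC at Q*: 16.402 + 0.891×2.0390 = 18.2187.

tax = 18.219 per unit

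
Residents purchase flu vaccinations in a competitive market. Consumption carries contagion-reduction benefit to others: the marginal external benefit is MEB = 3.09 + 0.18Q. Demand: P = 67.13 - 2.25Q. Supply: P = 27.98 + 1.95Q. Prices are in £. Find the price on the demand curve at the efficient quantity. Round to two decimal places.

Social marginal benefit = demand + MEB = 70.22 - 2.07Q.
Set SMB = MC: 70.22 - 2.07Q = 27.98 + 1.95Q → Q* = 10.5075.
Consumer price on the demand curve at Q*: 67.13 − 2.25×10.5075 = 43.4881.

P = £43.49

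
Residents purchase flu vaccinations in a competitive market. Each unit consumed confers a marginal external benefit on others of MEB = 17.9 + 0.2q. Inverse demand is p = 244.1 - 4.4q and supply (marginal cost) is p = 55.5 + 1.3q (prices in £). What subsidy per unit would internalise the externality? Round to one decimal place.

Social marginal benefit = demand + MEB = 262.0 - 4.2q.
Set SMB = MC: 262.0 - 4.2q = 55.5 + 1.3q → q* = 37.5455.
The Pigouvian subsidy equals MEB at q*: 17.9 + 0.2×37.5455 = 25.4091.

subsidy = £25.4 per unit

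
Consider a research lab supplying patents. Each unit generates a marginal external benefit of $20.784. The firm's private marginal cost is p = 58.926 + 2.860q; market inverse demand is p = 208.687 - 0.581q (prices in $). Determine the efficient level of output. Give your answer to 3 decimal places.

q* = 49.563

Social marginal cost = private MC − MEB = 38.142 + 2.860q.
Set SMC = demand: 38.142 + 2.860q = 208.687 - 0.581q → q* = 49.5626.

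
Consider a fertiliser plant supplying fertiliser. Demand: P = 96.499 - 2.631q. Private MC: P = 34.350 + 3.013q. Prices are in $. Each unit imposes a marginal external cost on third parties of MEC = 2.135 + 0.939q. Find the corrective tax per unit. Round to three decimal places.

tax = $10.695 per unit

Social marginal cost = private MC + MEC = 36.485 + 3.952q.
Set SMC = demand: 36.485 + 3.952q = 96.499 - 2.631q → q* = 9.1165.
The Pigouvian tax equals MEC at q*: 2.135 + 0.939×9.1165 = 10.6954.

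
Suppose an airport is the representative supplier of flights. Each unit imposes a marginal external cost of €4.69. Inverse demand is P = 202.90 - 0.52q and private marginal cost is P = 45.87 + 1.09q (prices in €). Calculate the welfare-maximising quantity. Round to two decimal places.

q* = 94.62

Social marginal cost = private MC + MEC = 50.56 + 1.09q.
Set SMC = demand: 50.56 + 1.09q = 202.90 - 0.52q → q* = 94.6211.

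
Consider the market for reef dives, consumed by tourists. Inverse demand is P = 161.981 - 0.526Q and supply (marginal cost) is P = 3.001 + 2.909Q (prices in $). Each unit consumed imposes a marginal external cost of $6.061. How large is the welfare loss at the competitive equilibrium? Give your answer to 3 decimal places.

DWL = $5.347

Market equilibrium (private): 3.001 + 2.909Q = 161.981 - 0.526Q → Q_m = 46.2824.
Social marginal benefit = demand − MEC = 155.920 - 0.526Q.
Set SMB = MC: 155.920 - 0.526Q = 3.001 + 2.909Q → Q* = 44.5179.
The welfare-loss triangle has base |Q_m − Q*| and height MEC(Q_m) (the vertical gap between SMB and MC is zero at Q* and MEC at Q_m).
DWL = ½ × 1.7645 × 6.0610 = 5.3473.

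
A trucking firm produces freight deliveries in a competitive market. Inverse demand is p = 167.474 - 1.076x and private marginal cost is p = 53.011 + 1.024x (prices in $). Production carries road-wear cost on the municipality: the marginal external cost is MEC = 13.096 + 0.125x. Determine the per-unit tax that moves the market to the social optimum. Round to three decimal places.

Social marginal cost = private MC + MEC = 66.107 + 1.149x.
Set SMC = demand: 66.107 + 1.149x = 167.474 - 1.076x → x* = 45.5582.
The Pigouvian tax equals MEC at x*: 13.096 + 0.125×45.5582 = 18.7908.

tax = $18.791 per unit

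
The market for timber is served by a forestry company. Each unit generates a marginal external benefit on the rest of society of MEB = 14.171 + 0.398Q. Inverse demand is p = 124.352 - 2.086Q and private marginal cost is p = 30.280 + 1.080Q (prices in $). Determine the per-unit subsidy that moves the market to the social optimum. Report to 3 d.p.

subsidy = $29.735 per unit

Social marginal cost = private MC − MEB = 16.109 + 0.682Q.
Set SMC = demand: 16.109 + 0.682Q = 124.352 - 2.086Q → Q* = 39.1051.
The Pigouvian subsidy equals MEB at Q*: 14.171 + 0.398×39.1051 = 29.7348.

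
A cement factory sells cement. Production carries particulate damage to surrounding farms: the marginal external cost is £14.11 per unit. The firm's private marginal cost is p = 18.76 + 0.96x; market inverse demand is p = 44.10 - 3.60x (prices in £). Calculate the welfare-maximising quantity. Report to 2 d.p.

Social marginal cost = private MC + MEC = 32.87 + 0.96x.
Set SMC = demand: 32.87 + 0.96x = 44.10 - 3.60x → x* = 2.4627.

x* = 2.46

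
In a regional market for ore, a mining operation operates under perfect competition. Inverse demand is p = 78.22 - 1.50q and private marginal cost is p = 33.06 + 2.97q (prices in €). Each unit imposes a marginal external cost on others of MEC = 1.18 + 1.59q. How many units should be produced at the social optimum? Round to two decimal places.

Social marginal cost = private MC + MEC = 34.24 + 4.56q.
Set SMC = demand: 34.24 + 4.56q = 78.22 - 1.50q → q* = 7.2574.

q* = 7.26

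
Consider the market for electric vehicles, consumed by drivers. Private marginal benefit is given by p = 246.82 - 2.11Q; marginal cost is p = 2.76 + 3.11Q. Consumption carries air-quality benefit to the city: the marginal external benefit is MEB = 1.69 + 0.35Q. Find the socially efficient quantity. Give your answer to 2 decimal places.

Q* = 50.46

Social marginal benefit = demand + MEB = 248.51 - 1.76Q.
Set SMB = MC: 248.51 - 1.76Q = 2.76 + 3.11Q → Q* = 50.4620.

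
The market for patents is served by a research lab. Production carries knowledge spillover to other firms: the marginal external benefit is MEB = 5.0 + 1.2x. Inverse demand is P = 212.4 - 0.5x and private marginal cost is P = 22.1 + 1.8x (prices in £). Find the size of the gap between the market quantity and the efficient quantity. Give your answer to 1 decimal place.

Market equilibrium (private): 22.1 + 1.8x = 212.4 - 0.5x → x_m = 82.7391.
Social marginal cost = private MC − MEB = 17.1 + 0.6x.
Set SMC = demand: 17.1 + 0.6x = 212.4 - 0.5x → x* = 177.5455.
Gap = |82.7391 − 177.5455| = 94.8064.

94.8 units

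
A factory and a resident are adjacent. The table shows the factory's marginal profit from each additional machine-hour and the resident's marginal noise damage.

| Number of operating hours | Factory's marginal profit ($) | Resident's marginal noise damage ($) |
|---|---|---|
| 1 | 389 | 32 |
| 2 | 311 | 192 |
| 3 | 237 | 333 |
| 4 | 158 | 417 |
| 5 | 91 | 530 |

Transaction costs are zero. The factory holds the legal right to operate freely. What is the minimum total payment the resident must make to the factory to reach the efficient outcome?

$486

Left alone the factory would choose level 5 (marginal profit stays positive).
Efficient level: k* = 2 (marginal profit ≥ marginal noise damage through 2).
The resident must at least cover the factory's forgone profit from cutting 5→2: 237 + 158 + 91 = 486.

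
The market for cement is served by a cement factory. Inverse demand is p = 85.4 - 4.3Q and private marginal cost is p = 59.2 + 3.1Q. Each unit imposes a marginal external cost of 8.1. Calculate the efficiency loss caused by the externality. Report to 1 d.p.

DWL = 4.4

Market equilibrium (private): 59.2 + 3.1Q = 85.4 - 4.3Q → Q_m = 3.5405.
Social marginal cost = private MC + MEC = 67.3 + 3.1Q.
Set SMC = demand: 67.3 + 3.1Q = 85.4 - 4.3Q → Q* = 2.4459.
The welfare-loss triangle has base |Q_m − Q*| and height MEC(Q_m) (the vertical gap between SMC and demand is zero at Q* and MEC at Q_m).
DWL = ½ × 1.0946 × 8.1000 = 4.4331.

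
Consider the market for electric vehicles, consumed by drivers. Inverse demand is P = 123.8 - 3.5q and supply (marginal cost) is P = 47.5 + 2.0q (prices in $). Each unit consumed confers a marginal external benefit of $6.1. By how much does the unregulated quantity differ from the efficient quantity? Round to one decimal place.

1.1 units

Market equilibrium (private): 47.5 + 2.0q = 123.8 - 3.5q → q_m = 13.8727.
Social marginal benefit = demand + MEB = 129.9 - 3.5q.
Set SMB = MC: 129.9 - 3.5q = 47.5 + 2.0q → q* = 14.9818.
Gap = |13.8727 − 14.9818| = 1.1091.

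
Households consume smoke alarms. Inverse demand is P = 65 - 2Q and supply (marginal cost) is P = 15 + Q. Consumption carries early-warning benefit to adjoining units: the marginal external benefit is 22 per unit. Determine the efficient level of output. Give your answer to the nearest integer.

Q* = 24

Social marginal benefit = demand + MEB = 87 - 2Q.
Set SMB = MC: 87 - 2Q = 15 + Q → Q* = 24.0000.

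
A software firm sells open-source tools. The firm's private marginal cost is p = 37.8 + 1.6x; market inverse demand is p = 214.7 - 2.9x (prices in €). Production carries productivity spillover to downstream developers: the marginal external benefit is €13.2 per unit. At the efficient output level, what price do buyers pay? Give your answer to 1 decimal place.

P = €92.2

Social marginal cost = private MC − MEB = 24.6 + 1.6x.
Set SMC = demand: 24.6 + 1.6x = 214.7 - 2.9x → x* = 42.2444.
Consumer price on the demand curve at x*: 214.7 − 2.9×42.2444 = 92.1912.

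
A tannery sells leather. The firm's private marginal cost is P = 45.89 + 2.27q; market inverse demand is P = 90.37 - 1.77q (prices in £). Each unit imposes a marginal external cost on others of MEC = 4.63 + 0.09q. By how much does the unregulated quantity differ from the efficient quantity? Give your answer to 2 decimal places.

1.36 units

Market equilibrium (private): 45.89 + 2.27q = 90.37 - 1.77q → q_m = 11.0099.
Social marginal cost = private MC + MEC = 50.52 + 2.36q.
Set SMC = demand: 50.52 + 2.36q = 90.37 - 1.77q → q* = 9.6489.
Gap = |11.0099 − 9.6489| = 1.3610.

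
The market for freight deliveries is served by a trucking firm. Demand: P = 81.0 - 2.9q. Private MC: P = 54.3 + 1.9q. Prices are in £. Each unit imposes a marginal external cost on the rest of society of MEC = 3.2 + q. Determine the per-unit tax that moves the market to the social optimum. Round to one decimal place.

Social marginal cost = private MC + MEC = 57.5 + 2.9q.
Set SMC = demand: 57.5 + 2.9q = 81.0 - 2.9q → q* = 4.0517.
The Pigouvian tax equals MEC at q*: 3.2 + 1.0×4.0517 = 7.2517.

tax = £7.3 per unit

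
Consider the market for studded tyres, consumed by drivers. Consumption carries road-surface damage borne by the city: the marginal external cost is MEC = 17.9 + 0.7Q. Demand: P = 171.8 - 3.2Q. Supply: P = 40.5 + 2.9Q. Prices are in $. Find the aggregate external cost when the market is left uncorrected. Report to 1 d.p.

Market equilibrium (private): 40.5 + 2.9Q = 171.8 - 3.2Q → Q_m = 21.5246.
Total external cost = ∫₀^{Q_m} (17.9 + 0.7Q) dQ = 17.9×21.5246 + ½×0.7×21.5246² = 547.4483.

$547.4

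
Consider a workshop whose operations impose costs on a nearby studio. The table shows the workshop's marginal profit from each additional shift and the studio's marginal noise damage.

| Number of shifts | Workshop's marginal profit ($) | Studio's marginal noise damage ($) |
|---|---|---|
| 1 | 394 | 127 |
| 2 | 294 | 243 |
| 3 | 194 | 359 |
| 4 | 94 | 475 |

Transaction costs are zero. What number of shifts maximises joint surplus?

Bargaining reaches the level where marginal profit last exceeds marginal noise damage.
That holds through level 2 (294 ≥ 243) but not at 3 (194 < 359).

2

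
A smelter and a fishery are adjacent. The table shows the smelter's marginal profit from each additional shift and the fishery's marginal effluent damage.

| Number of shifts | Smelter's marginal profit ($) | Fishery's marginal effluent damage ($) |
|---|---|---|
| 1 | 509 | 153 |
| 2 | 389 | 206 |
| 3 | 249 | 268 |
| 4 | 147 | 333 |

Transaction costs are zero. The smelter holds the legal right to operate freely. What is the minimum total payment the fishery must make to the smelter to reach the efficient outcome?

$396

Left alone the smelter would choose level 4 (marginal profit stays positive).
Efficient level: k* = 2 (marginal profit ≥ marginal effluent damage through 2).
The fishery must at least cover the smelter's forgone profit from cutting 4→2: 249 + 147 = 396.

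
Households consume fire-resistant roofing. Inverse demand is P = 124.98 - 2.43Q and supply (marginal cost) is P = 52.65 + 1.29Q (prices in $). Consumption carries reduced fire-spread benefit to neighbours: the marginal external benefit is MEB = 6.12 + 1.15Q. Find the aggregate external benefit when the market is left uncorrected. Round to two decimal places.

Market equilibrium (private): 52.65 + 1.29Q = 124.98 - 2.43Q → Q_m = 19.4435.
Total external benefit = ∫₀^{Q_m} (6.12 + 1.15Q) dQ = 6.12×19.4435 + ½×1.15×19.4435² = 336.3728.

$336.37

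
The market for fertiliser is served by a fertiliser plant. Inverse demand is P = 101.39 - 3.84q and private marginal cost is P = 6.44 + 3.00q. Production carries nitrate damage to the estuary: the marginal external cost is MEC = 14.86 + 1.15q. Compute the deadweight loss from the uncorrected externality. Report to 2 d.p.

Market equilibrium (private): 6.44 + 3.00q = 101.39 - 3.84q → q_m = 13.8816.
Social marginal cost = private MC + MEC = 21.30 + 4.15q.
Set SMC = demand: 21.30 + 4.15q = 101.39 - 3.84q → q* = 10.0238.
The loss is the area between SMC and demand from q* to q_m; with linear curves that's a triangle of height MEC(q_m).
DWL = ½ × 3.8578 × 30.8238 = 59.4560.

DWL = 59.46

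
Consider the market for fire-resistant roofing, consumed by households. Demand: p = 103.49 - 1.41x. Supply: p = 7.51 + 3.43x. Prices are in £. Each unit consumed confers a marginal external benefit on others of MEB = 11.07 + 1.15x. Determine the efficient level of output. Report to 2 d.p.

x* = 29.01

Social marginal benefit = demand + MEB = 114.56 - 0.26x.
Set SMB = MC: 114.56 - 0.26x = 7.51 + 3.43x → x* = 29.0108.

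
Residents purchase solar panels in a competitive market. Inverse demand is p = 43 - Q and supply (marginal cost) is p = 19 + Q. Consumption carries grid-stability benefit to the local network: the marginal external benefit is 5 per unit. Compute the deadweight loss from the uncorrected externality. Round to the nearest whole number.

Market equilibrium (private): 19 + Q = 43 - Q → Q_m = 12.0000.
Social marginal benefit = demand + MEB = 48 - Q.
Set SMB = MC: 48 - Q = 19 + Q → Q* = 14.5000.
Between Q* and Q_m the wedge SMB − MC runs linearly from 0 to MEB(Q_m), so the loss is a triangle.
DWL = ½ × 2.5000 × 5.0000 = 6.2500.

DWL = 6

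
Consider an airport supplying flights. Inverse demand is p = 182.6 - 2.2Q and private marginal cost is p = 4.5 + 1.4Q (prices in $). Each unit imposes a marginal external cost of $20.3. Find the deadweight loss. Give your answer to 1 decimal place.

DWL = $57.2

Market equilibrium (private): 4.5 + 1.4Q = 182.6 - 2.2Q → Q_m = 49.4722.
Social marginal cost = private MC + MEC = 24.8 + 1.4Q.
Set SMC = demand: 24.8 + 1.4Q = 182.6 - 2.2Q → Q* = 43.8333.
The loss is the area between SMC and demand from Q* to Q_m; with linear curves that's a triangle of height MEC(Q_m).
DWL = ½ × 5.6389 × 20.3000 = 57.2348.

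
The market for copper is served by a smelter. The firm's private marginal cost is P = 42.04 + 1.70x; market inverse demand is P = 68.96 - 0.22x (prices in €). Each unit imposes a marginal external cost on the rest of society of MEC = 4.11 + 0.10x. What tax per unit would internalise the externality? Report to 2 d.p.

tax = €5.24 per unit

Social marginal cost = private MC + MEC = 46.15 + 1.80x.
Set SMC = demand: 46.15 + 1.80x = 68.96 - 0.22x → x* = 11.2921.
The Pigouvian tax equals MEC at x*: 4.11 + 0.10×11.2921 = 5.2392.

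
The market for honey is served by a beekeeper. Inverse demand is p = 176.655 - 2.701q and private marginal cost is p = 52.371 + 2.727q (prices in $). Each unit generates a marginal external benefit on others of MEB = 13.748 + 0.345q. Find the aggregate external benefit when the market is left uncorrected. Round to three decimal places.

Market equilibrium (private): 52.371 + 2.727q = 176.655 - 2.701q → q_m = 22.8968.
Total external benefit = ∫₀^{q_m} (13.748 + 0.345q) dq = 13.748×22.8968 + ½×0.345×22.8968² = 405.2207.

$405.221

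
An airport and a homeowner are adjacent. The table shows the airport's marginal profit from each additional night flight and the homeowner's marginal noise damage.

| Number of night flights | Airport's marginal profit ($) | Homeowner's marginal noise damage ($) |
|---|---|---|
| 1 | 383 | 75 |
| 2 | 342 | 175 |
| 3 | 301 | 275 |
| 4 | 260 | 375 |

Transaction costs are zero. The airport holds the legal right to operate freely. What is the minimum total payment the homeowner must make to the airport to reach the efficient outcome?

$260

Left alone the airport would choose level 4 (marginal profit stays positive).
Efficient level: k* = 3 (marginal profit ≥ marginal noise damage through 3).
The homeowner must at least cover the airport's forgone profit from cutting 4→3: 260 = 260.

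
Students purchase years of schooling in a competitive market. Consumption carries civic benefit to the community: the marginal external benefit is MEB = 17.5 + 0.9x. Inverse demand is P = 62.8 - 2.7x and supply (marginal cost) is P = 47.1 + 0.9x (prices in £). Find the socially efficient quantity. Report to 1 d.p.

x* = 12.3

Social marginal benefit = demand + MEB = 80.3 - 1.8x.
Set SMB = MC: 80.3 - 1.8x = 47.1 + 0.9x → x* = 12.2963.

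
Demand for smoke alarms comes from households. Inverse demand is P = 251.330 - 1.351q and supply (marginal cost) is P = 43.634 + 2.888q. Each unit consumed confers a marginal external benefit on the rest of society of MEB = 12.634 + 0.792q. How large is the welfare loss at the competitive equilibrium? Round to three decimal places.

DWL = 383.811

Market equilibrium (private): 43.634 + 2.888q = 251.330 - 1.351q → q_m = 48.9965.
Social marginal benefit = demand + MEB = 263.964 - 0.559q.
Set SMB = MC: 263.964 - 0.559q = 43.634 + 2.888q → q* = 63.9194.
The welfare-loss triangle has base |q_m − q*| and height MEB(q_m) (the vertical gap between SMB and MC is zero at q* and MEB at q_m).
DWL = ½ × 14.9229 × 51.4392 = 383.8110.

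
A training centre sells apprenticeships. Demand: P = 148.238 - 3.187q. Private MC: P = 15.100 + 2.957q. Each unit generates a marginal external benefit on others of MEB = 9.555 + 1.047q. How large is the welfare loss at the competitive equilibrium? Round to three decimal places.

Market equilibrium (private): 15.100 + 2.957q = 148.238 - 3.187q → q_m = 21.6696.
Social marginal cost = private MC − MEB = 5.545 + 1.910q.
Set SMC = demand: 5.545 + 1.910q = 148.238 - 3.187q → q* = 27.9955.
The welfare-loss triangle has base |q_m − q*| and height MEB(q_m) (the vertical gap between SMC and demand is zero at q* and MEB at q_m).
DWL = ½ × 6.3259 × 32.2431 = 101.9833.

DWL = 101.983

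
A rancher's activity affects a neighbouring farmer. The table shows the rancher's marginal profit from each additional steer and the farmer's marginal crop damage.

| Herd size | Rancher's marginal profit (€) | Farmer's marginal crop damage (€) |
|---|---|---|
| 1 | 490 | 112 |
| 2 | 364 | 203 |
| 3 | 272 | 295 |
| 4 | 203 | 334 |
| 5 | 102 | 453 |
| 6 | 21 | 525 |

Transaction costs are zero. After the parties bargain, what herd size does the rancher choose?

Bargaining reaches the level where marginal profit last exceeds marginal crop damage.
That holds through level 2 (364 ≥ 203) but not at 3 (272 < 295).

2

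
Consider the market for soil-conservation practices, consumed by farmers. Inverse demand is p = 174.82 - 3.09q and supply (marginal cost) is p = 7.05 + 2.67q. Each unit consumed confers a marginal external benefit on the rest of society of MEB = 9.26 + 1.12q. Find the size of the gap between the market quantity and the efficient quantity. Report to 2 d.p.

Market equilibrium (private): 7.05 + 2.67q = 174.82 - 3.09q → q_m = 29.1267.
Social marginal benefit = demand + MEB = 184.08 - 1.97q.
Set SMB = MC: 184.08 - 1.97q = 7.05 + 2.67q → q* = 38.1530.
Gap = |29.1267 − 38.1530| = 9.0263.

9.03 units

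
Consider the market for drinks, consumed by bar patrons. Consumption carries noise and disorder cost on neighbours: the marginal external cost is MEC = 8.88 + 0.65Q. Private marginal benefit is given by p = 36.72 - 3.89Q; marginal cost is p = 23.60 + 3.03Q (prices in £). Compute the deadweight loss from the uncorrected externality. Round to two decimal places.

Market equilibrium (private): 23.60 + 3.03Q = 36.72 - 3.89Q → Q_m = 1.8960.
Social marginal benefit = demand − MEC = 27.84 - 4.54Q.
Set SMB = MC: 27.84 - 4.54Q = 23.60 + 3.03Q → Q* = 0.5601.
The loss is the area between SMB and MC from Q* to Q_m; with linear curves that's a triangle of height MEC(Q_m).
DWL = ½ × 1.3359 × 10.1124 = 6.7546.

DWL = £6.75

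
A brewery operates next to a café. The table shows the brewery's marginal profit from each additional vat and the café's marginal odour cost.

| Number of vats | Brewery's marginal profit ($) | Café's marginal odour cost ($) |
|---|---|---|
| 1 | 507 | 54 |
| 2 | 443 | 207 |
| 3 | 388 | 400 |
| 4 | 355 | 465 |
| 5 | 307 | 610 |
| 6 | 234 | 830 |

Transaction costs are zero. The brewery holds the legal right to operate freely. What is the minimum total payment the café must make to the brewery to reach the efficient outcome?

Left alone the brewery would choose level 6 (marginal profit stays positive).
Efficient level: k* = 2 (marginal profit ≥ marginal odour cost through 2).
The café must at least cover the brewery's forgone profit from cutting 6→2: 388 + 355 + 307 + 234 = 1284.

$1284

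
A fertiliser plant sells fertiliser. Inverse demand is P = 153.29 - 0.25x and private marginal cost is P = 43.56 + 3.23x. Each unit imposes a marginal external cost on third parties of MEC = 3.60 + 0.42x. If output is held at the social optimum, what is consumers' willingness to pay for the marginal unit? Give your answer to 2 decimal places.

P = 146.49

Social marginal cost = private MC + MEC = 47.16 + 3.65x.
Set SMC = demand: 47.16 + 3.65x = 153.29 - 0.25x → x* = 27.2128.
Consumer price on the demand curve at x*: 153.29 − 0.25×27.2128 = 146.4868.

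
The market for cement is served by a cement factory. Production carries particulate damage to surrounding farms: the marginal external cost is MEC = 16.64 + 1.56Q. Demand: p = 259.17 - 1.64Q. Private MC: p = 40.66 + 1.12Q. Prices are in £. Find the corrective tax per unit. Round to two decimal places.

tax = £89.54 per unit

Social marginal cost = private MC + MEC = 57.30 + 2.68Q.
Set SMC = demand: 57.30 + 2.68Q = 259.17 - 1.64Q → Q* = 46.7292.
The Pigouvian tax equals MEC at Q*: 16.64 + 1.56×46.7292 = 89.5376.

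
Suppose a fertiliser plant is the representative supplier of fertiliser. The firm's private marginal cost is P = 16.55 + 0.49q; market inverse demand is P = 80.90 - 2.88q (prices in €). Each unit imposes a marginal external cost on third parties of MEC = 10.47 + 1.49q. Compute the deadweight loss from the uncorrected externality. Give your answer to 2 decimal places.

Market equilibrium (private): 16.55 + 0.49q = 80.90 - 2.88q → q_m = 19.0950.
Social marginal cost = private MC + MEC = 27.02 + 1.98q.
Set SMC = demand: 27.02 + 1.98q = 80.90 - 2.88q → q* = 11.0864.
The welfare-loss triangle has base |q_m − q*| and height MEC(q_m) (the vertical gap between SMC and demand is zero at q* and MEC at q_m).
DWL = ½ × 8.0086 × 38.9215 = 155.8534.

DWL = €155.85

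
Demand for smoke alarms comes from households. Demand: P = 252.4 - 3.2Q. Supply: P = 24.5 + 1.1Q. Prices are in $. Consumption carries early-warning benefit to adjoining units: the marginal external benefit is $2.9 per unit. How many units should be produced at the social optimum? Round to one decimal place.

Social marginal benefit = demand + MEB = 255.3 - 3.2Q.
Set SMB = MC: 255.3 - 3.2Q = 24.5 + 1.1Q → Q* = 53.6744.

Q* = 53.7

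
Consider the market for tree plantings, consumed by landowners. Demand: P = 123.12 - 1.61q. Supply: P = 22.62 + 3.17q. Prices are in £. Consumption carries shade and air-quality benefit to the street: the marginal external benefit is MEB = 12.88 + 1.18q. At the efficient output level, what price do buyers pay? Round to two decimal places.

P = £72.41

Social marginal benefit = demand + MEB = 136.00 - 0.43q.
Set SMB = MC: 136.00 - 0.43q = 22.62 + 3.17q → q* = 31.4944.
Consumer price on the demand curve at q*: 123.12 − 1.61×31.4944 = 72.4140.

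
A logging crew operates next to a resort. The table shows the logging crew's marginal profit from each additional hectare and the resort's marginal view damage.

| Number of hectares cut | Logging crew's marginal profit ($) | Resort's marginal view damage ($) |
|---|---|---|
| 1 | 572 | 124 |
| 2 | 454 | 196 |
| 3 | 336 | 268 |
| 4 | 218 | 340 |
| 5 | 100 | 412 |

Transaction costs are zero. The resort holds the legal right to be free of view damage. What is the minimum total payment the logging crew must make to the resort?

$588

Efficient level: marginal profit ≥ marginal view damage through level 3, so k* = 3.
With the resort holding the right, the logging crew must at least compensate total damage at k*: 124 + 196 + 268 = 588.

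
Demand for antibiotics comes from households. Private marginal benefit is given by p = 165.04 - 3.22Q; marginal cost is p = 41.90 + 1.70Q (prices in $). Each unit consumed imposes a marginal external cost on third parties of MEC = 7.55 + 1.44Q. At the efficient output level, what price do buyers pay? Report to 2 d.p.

Social marginal benefit = demand − MEC = 157.49 - 4.66Q.
Set SMB = MC: 157.49 - 4.66Q = 41.90 + 1.70Q → Q* = 18.1745.
Consumer price on the demand curve at Q*: 165.04 − 3.22×18.1745 = 106.5181.

P = $106.52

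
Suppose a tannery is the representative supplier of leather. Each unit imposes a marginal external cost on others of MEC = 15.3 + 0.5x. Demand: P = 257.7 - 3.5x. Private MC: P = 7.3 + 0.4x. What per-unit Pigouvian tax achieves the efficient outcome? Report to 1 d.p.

Social marginal cost = private MC + MEC = 22.6 + 0.9x.
Set SMC = demand: 22.6 + 0.9x = 257.7 - 3.5x → x* = 53.4318.
The Pigouvian tax equals MEC at x*: 15.3 + 0.5×53.4318 = 42.0159.

tax = 42.0 per unit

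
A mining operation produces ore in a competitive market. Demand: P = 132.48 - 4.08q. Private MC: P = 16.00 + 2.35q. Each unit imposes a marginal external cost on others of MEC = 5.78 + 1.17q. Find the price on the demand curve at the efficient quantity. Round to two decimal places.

P = 73.05

Social marginal cost = private MC + MEC = 21.78 + 3.52q.
Set SMC = demand: 21.78 + 3.52q = 132.48 - 4.08q → q* = 14.5658.
Consumer price on the demand curve at q*: 132.48 − 4.08×14.5658 = 73.0515.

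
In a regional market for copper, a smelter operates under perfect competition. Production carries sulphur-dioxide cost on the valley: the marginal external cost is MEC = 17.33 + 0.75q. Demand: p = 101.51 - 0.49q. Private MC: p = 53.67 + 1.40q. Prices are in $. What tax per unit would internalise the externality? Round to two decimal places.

Social marginal cost = private MC + MEC = 71.00 + 2.15q.
Set SMC = demand: 71.00 + 2.15q = 101.51 - 0.49q → q* = 11.5568.
The Pigouvian tax equals MEC at q*: 17.33 + 0.75×11.5568 = 25.9976.

tax = $26.00 per unit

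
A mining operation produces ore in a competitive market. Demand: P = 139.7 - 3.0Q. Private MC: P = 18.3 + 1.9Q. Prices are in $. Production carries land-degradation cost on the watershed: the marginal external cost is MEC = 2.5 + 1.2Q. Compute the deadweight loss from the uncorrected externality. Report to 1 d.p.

Market equilibrium (private): 18.3 + 1.9Q = 139.7 - 3.0Q → Q_m = 24.7755.
Social marginal cost = private MC + MEC = 20.8 + 3.1Q.
Set SMC = demand: 20.8 + 3.1Q = 139.7 - 3.0Q → Q* = 19.4918.
The welfare-loss triangle has base |Q_m − Q*| and height MEC(Q_m) (the vertical gap between SMC and demand is zero at Q* and MEC at Q_m).
DWL = ½ × 5.2837 × 32.2306 = 85.1484.

DWL = $85.1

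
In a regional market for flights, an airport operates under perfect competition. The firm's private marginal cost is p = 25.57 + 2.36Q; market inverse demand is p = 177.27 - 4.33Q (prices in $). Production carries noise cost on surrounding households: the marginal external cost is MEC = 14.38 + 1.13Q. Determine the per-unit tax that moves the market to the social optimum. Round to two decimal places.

tax = $34.22 per unit

Social marginal cost = private MC + MEC = 39.95 + 3.49Q.
Set SMC = demand: 39.95 + 3.49Q = 177.27 - 4.33Q → Q* = 17.5601.
The Pigouvian tax equals MEC at Q*: 14.38 + 1.13×17.5601 = 34.2229.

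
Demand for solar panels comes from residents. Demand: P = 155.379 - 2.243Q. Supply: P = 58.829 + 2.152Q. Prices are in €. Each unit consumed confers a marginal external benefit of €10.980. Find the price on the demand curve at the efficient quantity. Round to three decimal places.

Social marginal benefit = demand + MEB = 166.359 - 2.243Q.
Set SMB = MC: 166.359 - 2.243Q = 58.829 + 2.152Q → Q* = 24.4664.
Consumer price on the demand curve at Q*: 155.379 − 2.243×24.4664 = 100.5009.

P = €100.501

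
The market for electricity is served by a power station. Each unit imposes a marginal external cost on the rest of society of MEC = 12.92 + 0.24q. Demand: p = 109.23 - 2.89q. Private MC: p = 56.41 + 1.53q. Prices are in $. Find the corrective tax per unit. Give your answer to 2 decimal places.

Social marginal cost = private MC + MEC = 69.33 + 1.77q.
Set SMC = demand: 69.33 + 1.77q = 109.23 - 2.89q → q* = 8.5622.
The Pigouvian tax equals MEC at q*: 12.92 + 0.24×8.5622 = 14.9749.

tax = $14.97 per unit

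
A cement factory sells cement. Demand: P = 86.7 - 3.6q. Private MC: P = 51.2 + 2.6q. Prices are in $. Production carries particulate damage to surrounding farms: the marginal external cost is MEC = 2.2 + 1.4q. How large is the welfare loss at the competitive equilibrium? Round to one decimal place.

DWL = $6.9

Market equilibrium (private): 51.2 + 2.6q = 86.7 - 3.6q → q_m = 5.7258.
Social marginal cost = private MC + MEC = 53.4 + 4.0q.
Set SMC = demand: 53.4 + 4.0q = 86.7 - 3.6q → q* = 4.3816.
The welfare-loss triangle has base |q_m − q*| and height MEC(q_m) (the vertical gap between SMC and demand is zero at q* and MEC at q_m).
DWL = ½ × 1.3442 × 10.2161 = 6.8662.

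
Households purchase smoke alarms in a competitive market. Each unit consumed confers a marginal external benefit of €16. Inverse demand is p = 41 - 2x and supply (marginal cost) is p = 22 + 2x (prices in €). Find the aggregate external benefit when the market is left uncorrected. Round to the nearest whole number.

Market equilibrium (private): 22 + 2x = 41 - 2x → x_m = 4.7500.
Total external benefit = MEB × x_m = 16 × 4.7500 = 76.0000.

€76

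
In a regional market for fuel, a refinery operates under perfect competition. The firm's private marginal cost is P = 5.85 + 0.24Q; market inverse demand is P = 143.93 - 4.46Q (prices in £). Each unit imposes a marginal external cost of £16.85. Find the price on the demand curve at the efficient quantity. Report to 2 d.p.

P = £28.89

Social marginal cost = private MC + MEC = 22.70 + 0.24Q.
Set SMC = demand: 22.70 + 0.24Q = 143.93 - 4.46Q → Q* = 25.7936.
Consumer price on the demand curve at Q*: 143.93 − 4.46×25.7936 = 28.8905.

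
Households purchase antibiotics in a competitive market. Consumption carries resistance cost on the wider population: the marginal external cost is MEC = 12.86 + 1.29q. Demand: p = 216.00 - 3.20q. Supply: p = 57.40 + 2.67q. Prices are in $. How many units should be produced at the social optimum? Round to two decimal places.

Social marginal benefit = demand − MEC = 203.14 - 4.49q.
Set SMB = MC: 203.14 - 4.49q = 57.40 + 2.67q → q* = 20.3547.

q* = 20.35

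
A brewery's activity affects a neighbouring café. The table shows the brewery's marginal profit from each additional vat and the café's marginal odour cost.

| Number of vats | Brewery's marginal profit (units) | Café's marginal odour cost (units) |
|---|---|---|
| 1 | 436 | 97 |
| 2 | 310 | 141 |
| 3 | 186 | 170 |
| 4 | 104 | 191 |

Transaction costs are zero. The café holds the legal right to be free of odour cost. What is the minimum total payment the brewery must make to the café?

408

Efficient level: marginal profit ≥ marginal odour cost through level 3, so k* = 3.
With the café holding the right, the brewery must at least compensate total damage at k*: 97 + 141 + 170 = 408.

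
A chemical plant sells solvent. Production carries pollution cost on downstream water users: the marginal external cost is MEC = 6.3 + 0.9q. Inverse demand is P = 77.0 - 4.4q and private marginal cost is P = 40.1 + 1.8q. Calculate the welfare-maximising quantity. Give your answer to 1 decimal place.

Social marginal cost = private MC + MEC = 46.4 + 2.7q.
Set SMC = demand: 46.4 + 2.7q = 77.0 - 4.4q → q* = 4.3099.

q* = 4.3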